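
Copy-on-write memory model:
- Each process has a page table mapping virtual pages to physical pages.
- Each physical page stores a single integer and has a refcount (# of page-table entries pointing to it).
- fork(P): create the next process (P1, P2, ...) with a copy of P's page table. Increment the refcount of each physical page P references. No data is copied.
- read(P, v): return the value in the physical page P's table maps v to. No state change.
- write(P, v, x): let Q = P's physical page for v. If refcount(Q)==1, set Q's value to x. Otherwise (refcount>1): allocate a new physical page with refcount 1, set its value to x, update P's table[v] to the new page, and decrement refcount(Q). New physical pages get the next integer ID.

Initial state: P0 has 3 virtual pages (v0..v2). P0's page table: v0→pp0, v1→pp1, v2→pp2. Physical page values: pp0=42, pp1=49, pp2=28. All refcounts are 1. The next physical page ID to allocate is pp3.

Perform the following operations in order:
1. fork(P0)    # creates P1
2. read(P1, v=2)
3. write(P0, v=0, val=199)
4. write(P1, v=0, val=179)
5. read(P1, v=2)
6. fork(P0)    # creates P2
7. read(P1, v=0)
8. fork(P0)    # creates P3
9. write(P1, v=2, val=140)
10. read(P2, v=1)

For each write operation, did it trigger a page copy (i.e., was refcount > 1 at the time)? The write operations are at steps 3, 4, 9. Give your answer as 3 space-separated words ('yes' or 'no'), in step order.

Op 1: fork(P0) -> P1. 3 ppages; refcounts: pp0:2 pp1:2 pp2:2
Op 2: read(P1, v2) -> 28. No state change.
Op 3: write(P0, v0, 199). refcount(pp0)=2>1 -> COPY to pp3. 4 ppages; refcounts: pp0:1 pp1:2 pp2:2 pp3:1
Op 4: write(P1, v0, 179). refcount(pp0)=1 -> write in place. 4 ppages; refcounts: pp0:1 pp1:2 pp2:2 pp3:1
Op 5: read(P1, v2) -> 28. No state change.
Op 6: fork(P0) -> P2. 4 ppages; refcounts: pp0:1 pp1:3 pp2:3 pp3:2
Op 7: read(P1, v0) -> 179. No state change.
Op 8: fork(P0) -> P3. 4 ppages; refcounts: pp0:1 pp1:4 pp2:4 pp3:3
Op 9: write(P1, v2, 140). refcount(pp2)=4>1 -> COPY to pp4. 5 ppages; refcounts: pp0:1 pp1:4 pp2:3 pp3:3 pp4:1
Op 10: read(P2, v1) -> 49. No state change.

yes no yes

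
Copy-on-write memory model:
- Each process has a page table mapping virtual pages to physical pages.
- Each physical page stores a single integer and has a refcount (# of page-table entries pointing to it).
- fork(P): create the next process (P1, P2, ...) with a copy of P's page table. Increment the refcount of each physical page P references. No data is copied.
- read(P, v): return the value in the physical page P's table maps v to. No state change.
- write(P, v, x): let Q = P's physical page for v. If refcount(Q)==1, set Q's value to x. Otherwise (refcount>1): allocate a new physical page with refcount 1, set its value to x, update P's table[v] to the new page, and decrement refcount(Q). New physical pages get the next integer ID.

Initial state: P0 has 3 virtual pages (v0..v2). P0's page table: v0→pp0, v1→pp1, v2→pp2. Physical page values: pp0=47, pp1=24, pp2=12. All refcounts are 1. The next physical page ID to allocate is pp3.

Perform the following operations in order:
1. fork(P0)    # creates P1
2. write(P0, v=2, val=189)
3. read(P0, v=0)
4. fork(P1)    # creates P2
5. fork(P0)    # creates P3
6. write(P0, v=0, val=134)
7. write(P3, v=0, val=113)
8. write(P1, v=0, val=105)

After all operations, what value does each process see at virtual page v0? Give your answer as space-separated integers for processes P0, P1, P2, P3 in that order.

Op 1: fork(P0) -> P1. 3 ppages; refcounts: pp0:2 pp1:2 pp2:2
Op 2: write(P0, v2, 189). refcount(pp2)=2>1 -> COPY to pp3. 4 ppages; refcounts: pp0:2 pp1:2 pp2:1 pp3:1
Op 3: read(P0, v0) -> 47. No state change.
Op 4: fork(P1) -> P2. 4 ppages; refcounts: pp0:3 pp1:3 pp2:2 pp3:1
Op 5: fork(P0) -> P3. 4 ppages; refcounts: pp0:4 pp1:4 pp2:2 pp3:2
Op 6: write(P0, v0, 134). refcount(pp0)=4>1 -> COPY to pp4. 5 ppages; refcounts: pp0:3 pp1:4 pp2:2 pp3:2 pp4:1
Op 7: write(P3, v0, 113). refcount(pp0)=3>1 -> COPY to pp5. 6 ppages; refcounts: pp0:2 pp1:4 pp2:2 pp3:2 pp4:1 pp5:1
Op 8: write(P1, v0, 105). refcount(pp0)=2>1 -> COPY to pp6. 7 ppages; refcounts: pp0:1 pp1:4 pp2:2 pp3:2 pp4:1 pp5:1 pp6:1
P0: v0 -> pp4 = 134
P1: v0 -> pp6 = 105
P2: v0 -> pp0 = 47
P3: v0 -> pp5 = 113

Answer: 134 105 47 113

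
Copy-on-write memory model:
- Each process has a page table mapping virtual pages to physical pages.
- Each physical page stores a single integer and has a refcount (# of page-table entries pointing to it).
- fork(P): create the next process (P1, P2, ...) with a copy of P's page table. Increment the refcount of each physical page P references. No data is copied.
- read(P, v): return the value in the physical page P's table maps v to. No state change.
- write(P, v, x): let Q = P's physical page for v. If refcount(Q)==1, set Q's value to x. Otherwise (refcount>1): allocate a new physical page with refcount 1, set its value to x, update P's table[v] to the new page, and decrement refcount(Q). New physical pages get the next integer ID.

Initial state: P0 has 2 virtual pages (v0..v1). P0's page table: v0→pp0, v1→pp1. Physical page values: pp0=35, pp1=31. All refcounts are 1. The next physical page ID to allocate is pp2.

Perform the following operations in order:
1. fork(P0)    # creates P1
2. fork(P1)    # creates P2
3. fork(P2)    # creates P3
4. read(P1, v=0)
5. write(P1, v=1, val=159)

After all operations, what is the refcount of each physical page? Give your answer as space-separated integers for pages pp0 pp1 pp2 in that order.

Op 1: fork(P0) -> P1. 2 ppages; refcounts: pp0:2 pp1:2
Op 2: fork(P1) -> P2. 2 ppages; refcounts: pp0:3 pp1:3
Op 3: fork(P2) -> P3. 2 ppages; refcounts: pp0:4 pp1:4
Op 4: read(P1, v0) -> 35. No state change.
Op 5: write(P1, v1, 159). refcount(pp1)=4>1 -> COPY to pp2. 3 ppages; refcounts: pp0:4 pp1:3 pp2:1

Answer: 4 3 1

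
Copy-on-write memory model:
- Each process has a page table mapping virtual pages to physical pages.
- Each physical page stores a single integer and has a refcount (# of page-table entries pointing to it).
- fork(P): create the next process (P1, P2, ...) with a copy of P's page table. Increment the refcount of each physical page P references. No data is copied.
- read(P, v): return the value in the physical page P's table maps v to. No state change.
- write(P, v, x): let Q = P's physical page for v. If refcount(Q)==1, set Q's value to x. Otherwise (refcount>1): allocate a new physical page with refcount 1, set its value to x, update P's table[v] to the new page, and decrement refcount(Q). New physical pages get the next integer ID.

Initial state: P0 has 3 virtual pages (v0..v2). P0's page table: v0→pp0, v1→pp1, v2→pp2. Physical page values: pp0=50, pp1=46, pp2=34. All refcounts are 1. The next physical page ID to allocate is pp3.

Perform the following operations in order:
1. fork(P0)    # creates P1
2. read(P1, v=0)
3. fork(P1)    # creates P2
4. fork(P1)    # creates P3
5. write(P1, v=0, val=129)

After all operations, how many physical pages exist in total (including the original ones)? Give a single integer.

Op 1: fork(P0) -> P1. 3 ppages; refcounts: pp0:2 pp1:2 pp2:2
Op 2: read(P1, v0) -> 50. No state change.
Op 3: fork(P1) -> P2. 3 ppages; refcounts: pp0:3 pp1:3 pp2:3
Op 4: fork(P1) -> P3. 3 ppages; refcounts: pp0:4 pp1:4 pp2:4
Op 5: write(P1, v0, 129). refcount(pp0)=4>1 -> COPY to pp3. 4 ppages; refcounts: pp0:3 pp1:4 pp2:4 pp3:1

Answer: 4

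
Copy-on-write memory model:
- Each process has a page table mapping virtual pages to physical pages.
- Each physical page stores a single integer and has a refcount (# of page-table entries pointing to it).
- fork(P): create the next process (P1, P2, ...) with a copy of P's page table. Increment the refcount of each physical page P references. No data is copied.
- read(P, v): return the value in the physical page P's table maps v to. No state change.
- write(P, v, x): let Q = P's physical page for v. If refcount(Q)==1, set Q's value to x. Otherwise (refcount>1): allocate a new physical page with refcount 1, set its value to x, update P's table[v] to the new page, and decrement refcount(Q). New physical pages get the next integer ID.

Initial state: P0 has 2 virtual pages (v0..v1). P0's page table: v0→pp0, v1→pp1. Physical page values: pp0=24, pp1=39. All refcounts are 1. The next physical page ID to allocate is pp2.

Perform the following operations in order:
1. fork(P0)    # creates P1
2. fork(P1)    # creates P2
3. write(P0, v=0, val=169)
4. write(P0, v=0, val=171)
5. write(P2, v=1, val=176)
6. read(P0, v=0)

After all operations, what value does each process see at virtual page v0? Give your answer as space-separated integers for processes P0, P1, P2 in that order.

Answer: 171 24 24

Derivation:
Op 1: fork(P0) -> P1. 2 ppages; refcounts: pp0:2 pp1:2
Op 2: fork(P1) -> P2. 2 ppages; refcounts: pp0:3 pp1:3
Op 3: write(P0, v0, 169). refcount(pp0)=3>1 -> COPY to pp2. 3 ppages; refcounts: pp0:2 pp1:3 pp2:1
Op 4: write(P0, v0, 171). refcount(pp2)=1 -> write in place. 3 ppages; refcounts: pp0:2 pp1:3 pp2:1
Op 5: write(P2, v1, 176). refcount(pp1)=3>1 -> COPY to pp3. 4 ppages; refcounts: pp0:2 pp1:2 pp2:1 pp3:1
Op 6: read(P0, v0) -> 171. No state change.
P0: v0 -> pp2 = 171
P1: v0 -> pp0 = 24
P2: v0 -> pp0 = 24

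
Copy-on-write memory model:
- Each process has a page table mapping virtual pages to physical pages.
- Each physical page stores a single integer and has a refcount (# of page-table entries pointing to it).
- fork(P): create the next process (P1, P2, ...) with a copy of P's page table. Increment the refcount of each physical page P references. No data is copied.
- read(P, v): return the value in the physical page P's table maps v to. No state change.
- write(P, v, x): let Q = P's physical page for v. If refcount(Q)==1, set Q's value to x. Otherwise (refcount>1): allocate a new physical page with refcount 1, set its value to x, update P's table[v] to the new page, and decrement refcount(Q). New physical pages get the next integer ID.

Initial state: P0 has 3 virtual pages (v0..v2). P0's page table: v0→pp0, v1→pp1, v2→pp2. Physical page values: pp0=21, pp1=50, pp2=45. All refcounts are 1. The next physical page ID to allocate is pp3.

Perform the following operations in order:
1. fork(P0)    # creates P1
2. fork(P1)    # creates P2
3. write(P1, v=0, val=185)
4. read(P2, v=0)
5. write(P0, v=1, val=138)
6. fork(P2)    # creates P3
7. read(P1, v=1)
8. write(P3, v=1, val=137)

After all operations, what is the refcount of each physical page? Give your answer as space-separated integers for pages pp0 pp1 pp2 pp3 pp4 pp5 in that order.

Op 1: fork(P0) -> P1. 3 ppages; refcounts: pp0:2 pp1:2 pp2:2
Op 2: fork(P1) -> P2. 3 ppages; refcounts: pp0:3 pp1:3 pp2:3
Op 3: write(P1, v0, 185). refcount(pp0)=3>1 -> COPY to pp3. 4 ppages; refcounts: pp0:2 pp1:3 pp2:3 pp3:1
Op 4: read(P2, v0) -> 21. No state change.
Op 5: write(P0, v1, 138). refcount(pp1)=3>1 -> COPY to pp4. 5 ppages; refcounts: pp0:2 pp1:2 pp2:3 pp3:1 pp4:1
Op 6: fork(P2) -> P3. 5 ppages; refcounts: pp0:3 pp1:3 pp2:4 pp3:1 pp4:1
Op 7: read(P1, v1) -> 50. No state change.
Op 8: write(P3, v1, 137). refcount(pp1)=3>1 -> COPY to pp5. 6 ppages; refcounts: pp0:3 pp1:2 pp2:4 pp3:1 pp4:1 pp5:1

Answer: 3 2 4 1 1 1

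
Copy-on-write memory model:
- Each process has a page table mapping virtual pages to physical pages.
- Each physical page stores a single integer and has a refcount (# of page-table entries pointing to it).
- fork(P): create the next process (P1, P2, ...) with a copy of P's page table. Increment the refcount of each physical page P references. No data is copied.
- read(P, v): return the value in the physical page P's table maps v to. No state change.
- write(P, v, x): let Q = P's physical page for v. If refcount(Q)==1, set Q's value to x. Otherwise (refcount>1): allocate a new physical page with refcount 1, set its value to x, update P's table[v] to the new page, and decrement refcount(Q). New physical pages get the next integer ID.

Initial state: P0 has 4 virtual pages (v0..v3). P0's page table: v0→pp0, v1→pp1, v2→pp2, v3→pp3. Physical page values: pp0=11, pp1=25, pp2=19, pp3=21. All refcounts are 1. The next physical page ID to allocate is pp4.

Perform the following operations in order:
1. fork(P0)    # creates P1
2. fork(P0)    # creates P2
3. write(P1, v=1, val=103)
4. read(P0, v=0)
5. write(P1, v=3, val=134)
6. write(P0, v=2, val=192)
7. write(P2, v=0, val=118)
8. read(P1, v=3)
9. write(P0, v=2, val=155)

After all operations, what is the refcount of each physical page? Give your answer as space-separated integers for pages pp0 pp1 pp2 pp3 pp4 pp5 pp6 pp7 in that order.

Answer: 2 2 2 2 1 1 1 1

Derivation:
Op 1: fork(P0) -> P1. 4 ppages; refcounts: pp0:2 pp1:2 pp2:2 pp3:2
Op 2: fork(P0) -> P2. 4 ppages; refcounts: pp0:3 pp1:3 pp2:3 pp3:3
Op 3: write(P1, v1, 103). refcount(pp1)=3>1 -> COPY to pp4. 5 ppages; refcounts: pp0:3 pp1:2 pp2:3 pp3:3 pp4:1
Op 4: read(P0, v0) -> 11. No state change.
Op 5: write(P1, v3, 134). refcount(pp3)=3>1 -> COPY to pp5. 6 ppages; refcounts: pp0:3 pp1:2 pp2:3 pp3:2 pp4:1 pp5:1
Op 6: write(P0, v2, 192). refcount(pp2)=3>1 -> COPY to pp6. 7 ppages; refcounts: pp0:3 pp1:2 pp2:2 pp3:2 pp4:1 pp5:1 pp6:1
Op 7: write(P2, v0, 118). refcount(pp0)=3>1 -> COPY to pp7. 8 ppages; refcounts: pp0:2 pp1:2 pp2:2 pp3:2 pp4:1 pp5:1 pp6:1 pp7:1
Op 8: read(P1, v3) -> 134. No state change.
Op 9: write(P0, v2, 155). refcount(pp6)=1 -> write in place. 8 ppages; refcounts: pp0:2 pp1:2 pp2:2 pp3:2 pp4:1 pp5:1 pp6:1 pp7:1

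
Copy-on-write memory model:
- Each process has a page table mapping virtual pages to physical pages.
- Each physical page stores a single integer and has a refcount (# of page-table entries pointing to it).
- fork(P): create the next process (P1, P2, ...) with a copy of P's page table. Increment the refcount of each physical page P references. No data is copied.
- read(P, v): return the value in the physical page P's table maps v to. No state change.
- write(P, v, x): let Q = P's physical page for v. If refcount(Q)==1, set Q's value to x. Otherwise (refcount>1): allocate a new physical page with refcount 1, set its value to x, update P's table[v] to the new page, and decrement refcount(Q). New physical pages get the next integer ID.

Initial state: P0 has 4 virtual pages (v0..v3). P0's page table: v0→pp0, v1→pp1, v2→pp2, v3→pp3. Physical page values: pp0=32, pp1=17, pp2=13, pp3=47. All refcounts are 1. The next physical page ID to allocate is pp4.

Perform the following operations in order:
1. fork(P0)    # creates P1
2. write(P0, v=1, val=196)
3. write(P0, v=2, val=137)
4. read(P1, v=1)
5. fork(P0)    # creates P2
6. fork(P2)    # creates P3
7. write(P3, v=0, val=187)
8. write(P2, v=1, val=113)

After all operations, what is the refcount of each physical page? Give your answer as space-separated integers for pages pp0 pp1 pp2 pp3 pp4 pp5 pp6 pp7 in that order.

Op 1: fork(P0) -> P1. 4 ppages; refcounts: pp0:2 pp1:2 pp2:2 pp3:2
Op 2: write(P0, v1, 196). refcount(pp1)=2>1 -> COPY to pp4. 5 ppages; refcounts: pp0:2 pp1:1 pp2:2 pp3:2 pp4:1
Op 3: write(P0, v2, 137). refcount(pp2)=2>1 -> COPY to pp5. 6 ppages; refcounts: pp0:2 pp1:1 pp2:1 pp3:2 pp4:1 pp5:1
Op 4: read(P1, v1) -> 17. No state change.
Op 5: fork(P0) -> P2. 6 ppages; refcounts: pp0:3 pp1:1 pp2:1 pp3:3 pp4:2 pp5:2
Op 6: fork(P2) -> P3. 6 ppages; refcounts: pp0:4 pp1:1 pp2:1 pp3:4 pp4:3 pp5:3
Op 7: write(P3, v0, 187). refcount(pp0)=4>1 -> COPY to pp6. 7 ppages; refcounts: pp0:3 pp1:1 pp2:1 pp3:4 pp4:3 pp5:3 pp6:1
Op 8: write(P2, v1, 113). refcount(pp4)=3>1 -> COPY to pp7. 8 ppages; refcounts: pp0:3 pp1:1 pp2:1 pp3:4 pp4:2 pp5:3 pp6:1 pp7:1

Answer: 3 1 1 4 2 3 1 1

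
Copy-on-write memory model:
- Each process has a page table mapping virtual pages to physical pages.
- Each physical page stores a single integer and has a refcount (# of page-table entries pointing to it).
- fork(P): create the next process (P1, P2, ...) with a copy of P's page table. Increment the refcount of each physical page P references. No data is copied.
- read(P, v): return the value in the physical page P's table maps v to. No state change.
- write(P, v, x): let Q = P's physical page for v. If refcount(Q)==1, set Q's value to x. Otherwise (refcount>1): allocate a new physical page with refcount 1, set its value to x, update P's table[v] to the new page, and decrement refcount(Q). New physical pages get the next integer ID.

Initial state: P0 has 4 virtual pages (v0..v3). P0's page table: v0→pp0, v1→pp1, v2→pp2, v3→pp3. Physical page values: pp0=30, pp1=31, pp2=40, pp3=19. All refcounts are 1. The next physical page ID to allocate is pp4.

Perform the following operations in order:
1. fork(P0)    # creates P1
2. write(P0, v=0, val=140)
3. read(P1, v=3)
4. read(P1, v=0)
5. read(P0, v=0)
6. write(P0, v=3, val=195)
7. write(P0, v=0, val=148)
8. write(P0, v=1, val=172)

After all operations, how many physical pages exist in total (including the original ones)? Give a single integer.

Answer: 7

Derivation:
Op 1: fork(P0) -> P1. 4 ppages; refcounts: pp0:2 pp1:2 pp2:2 pp3:2
Op 2: write(P0, v0, 140). refcount(pp0)=2>1 -> COPY to pp4. 5 ppages; refcounts: pp0:1 pp1:2 pp2:2 pp3:2 pp4:1
Op 3: read(P1, v3) -> 19. No state change.
Op 4: read(P1, v0) -> 30. No state change.
Op 5: read(P0, v0) -> 140. No state change.
Op 6: write(P0, v3, 195). refcount(pp3)=2>1 -> COPY to pp5. 6 ppages; refcounts: pp0:1 pp1:2 pp2:2 pp3:1 pp4:1 pp5:1
Op 7: write(P0, v0, 148). refcount(pp4)=1 -> write in place. 6 ppages; refcounts: pp0:1 pp1:2 pp2:2 pp3:1 pp4:1 pp5:1
Op 8: write(P0, v1, 172). refcount(pp1)=2>1 -> COPY to pp6. 7 ppages; refcounts: pp0:1 pp1:1 pp2:2 pp3:1 pp4:1 pp5:1 pp6:1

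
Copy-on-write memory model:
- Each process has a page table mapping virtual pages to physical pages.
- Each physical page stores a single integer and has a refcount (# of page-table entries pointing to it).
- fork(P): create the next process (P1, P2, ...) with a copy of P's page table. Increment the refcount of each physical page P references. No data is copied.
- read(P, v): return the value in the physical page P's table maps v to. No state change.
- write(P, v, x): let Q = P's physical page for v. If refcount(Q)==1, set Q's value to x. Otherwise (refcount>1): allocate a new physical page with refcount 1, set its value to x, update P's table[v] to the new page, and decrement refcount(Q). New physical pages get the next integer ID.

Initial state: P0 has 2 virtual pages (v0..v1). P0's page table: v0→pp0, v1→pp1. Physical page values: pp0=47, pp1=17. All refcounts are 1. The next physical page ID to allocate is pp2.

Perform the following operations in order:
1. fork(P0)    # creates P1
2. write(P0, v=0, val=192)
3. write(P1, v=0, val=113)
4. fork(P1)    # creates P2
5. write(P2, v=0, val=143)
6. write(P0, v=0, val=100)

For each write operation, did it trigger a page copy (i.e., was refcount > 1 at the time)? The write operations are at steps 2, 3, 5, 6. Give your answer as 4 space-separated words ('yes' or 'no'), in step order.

Op 1: fork(P0) -> P1. 2 ppages; refcounts: pp0:2 pp1:2
Op 2: write(P0, v0, 192). refcount(pp0)=2>1 -> COPY to pp2. 3 ppages; refcounts: pp0:1 pp1:2 pp2:1
Op 3: write(P1, v0, 113). refcount(pp0)=1 -> write in place. 3 ppages; refcounts: pp0:1 pp1:2 pp2:1
Op 4: fork(P1) -> P2. 3 ppages; refcounts: pp0:2 pp1:3 pp2:1
Op 5: write(P2, v0, 143). refcount(pp0)=2>1 -> COPY to pp3. 4 ppages; refcounts: pp0:1 pp1:3 pp2:1 pp3:1
Op 6: write(P0, v0, 100). refcount(pp2)=1 -> write in place. 4 ppages; refcounts: pp0:1 pp1:3 pp2:1 pp3:1

yes no yes no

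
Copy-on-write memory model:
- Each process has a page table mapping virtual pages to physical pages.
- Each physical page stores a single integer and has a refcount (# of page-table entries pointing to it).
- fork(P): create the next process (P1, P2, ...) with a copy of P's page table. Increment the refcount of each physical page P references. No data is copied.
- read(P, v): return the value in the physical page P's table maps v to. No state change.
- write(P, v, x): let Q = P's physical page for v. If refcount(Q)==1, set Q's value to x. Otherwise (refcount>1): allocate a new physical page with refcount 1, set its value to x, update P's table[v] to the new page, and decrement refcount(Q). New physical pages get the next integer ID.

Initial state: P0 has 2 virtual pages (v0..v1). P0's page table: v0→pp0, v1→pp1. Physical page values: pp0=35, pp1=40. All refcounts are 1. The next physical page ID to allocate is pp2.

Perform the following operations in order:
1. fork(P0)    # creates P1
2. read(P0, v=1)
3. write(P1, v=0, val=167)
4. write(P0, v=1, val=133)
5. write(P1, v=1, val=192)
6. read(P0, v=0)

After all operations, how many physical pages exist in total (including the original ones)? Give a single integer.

Op 1: fork(P0) -> P1. 2 ppages; refcounts: pp0:2 pp1:2
Op 2: read(P0, v1) -> 40. No state change.
Op 3: write(P1, v0, 167). refcount(pp0)=2>1 -> COPY to pp2. 3 ppages; refcounts: pp0:1 pp1:2 pp2:1
Op 4: write(P0, v1, 133). refcount(pp1)=2>1 -> COPY to pp3. 4 ppages; refcounts: pp0:1 pp1:1 pp2:1 pp3:1
Op 5: write(P1, v1, 192). refcount(pp1)=1 -> write in place. 4 ppages; refcounts: pp0:1 pp1:1 pp2:1 pp3:1
Op 6: read(P0, v0) -> 35. No state change.

Answer: 4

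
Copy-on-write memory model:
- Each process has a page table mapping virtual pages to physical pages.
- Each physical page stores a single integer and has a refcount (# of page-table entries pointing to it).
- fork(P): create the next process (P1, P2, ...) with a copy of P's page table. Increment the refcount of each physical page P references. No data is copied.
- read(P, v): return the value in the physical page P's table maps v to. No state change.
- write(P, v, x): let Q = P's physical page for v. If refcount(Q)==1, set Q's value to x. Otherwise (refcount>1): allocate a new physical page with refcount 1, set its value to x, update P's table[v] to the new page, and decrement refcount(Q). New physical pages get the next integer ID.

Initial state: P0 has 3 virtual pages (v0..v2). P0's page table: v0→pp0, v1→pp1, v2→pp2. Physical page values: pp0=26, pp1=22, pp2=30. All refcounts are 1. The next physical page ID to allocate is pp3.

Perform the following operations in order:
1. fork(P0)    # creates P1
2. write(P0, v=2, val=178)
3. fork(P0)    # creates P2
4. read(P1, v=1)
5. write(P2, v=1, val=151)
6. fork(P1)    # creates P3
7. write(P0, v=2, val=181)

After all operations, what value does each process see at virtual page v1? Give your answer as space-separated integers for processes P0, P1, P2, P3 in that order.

Answer: 22 22 151 22

Derivation:
Op 1: fork(P0) -> P1. 3 ppages; refcounts: pp0:2 pp1:2 pp2:2
Op 2: write(P0, v2, 178). refcount(pp2)=2>1 -> COPY to pp3. 4 ppages; refcounts: pp0:2 pp1:2 pp2:1 pp3:1
Op 3: fork(P0) -> P2. 4 ppages; refcounts: pp0:3 pp1:3 pp2:1 pp3:2
Op 4: read(P1, v1) -> 22. No state change.
Op 5: write(P2, v1, 151). refcount(pp1)=3>1 -> COPY to pp4. 5 ppages; refcounts: pp0:3 pp1:2 pp2:1 pp3:2 pp4:1
Op 6: fork(P1) -> P3. 5 ppages; refcounts: pp0:4 pp1:3 pp2:2 pp3:2 pp4:1
Op 7: write(P0, v2, 181). refcount(pp3)=2>1 -> COPY to pp5. 6 ppages; refcounts: pp0:4 pp1:3 pp2:2 pp3:1 pp4:1 pp5:1
P0: v1 -> pp1 = 22
P1: v1 -> pp1 = 22
P2: v1 -> pp4 = 151
P3: v1 -> pp1 = 22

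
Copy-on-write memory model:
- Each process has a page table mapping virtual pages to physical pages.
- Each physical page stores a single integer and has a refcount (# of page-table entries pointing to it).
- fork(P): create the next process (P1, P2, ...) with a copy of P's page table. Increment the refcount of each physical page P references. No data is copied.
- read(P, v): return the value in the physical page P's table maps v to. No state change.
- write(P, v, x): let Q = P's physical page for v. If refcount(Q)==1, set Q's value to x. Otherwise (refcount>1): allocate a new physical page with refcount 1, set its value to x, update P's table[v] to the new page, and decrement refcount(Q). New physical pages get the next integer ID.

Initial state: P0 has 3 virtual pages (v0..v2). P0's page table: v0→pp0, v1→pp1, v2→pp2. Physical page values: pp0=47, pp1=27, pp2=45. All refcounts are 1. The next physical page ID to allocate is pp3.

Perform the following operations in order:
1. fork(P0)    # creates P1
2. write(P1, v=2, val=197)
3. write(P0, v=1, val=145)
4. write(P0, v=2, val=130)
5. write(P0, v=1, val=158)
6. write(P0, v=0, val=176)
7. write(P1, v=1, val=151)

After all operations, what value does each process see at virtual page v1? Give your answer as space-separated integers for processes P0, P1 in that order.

Answer: 158 151

Derivation:
Op 1: fork(P0) -> P1. 3 ppages; refcounts: pp0:2 pp1:2 pp2:2
Op 2: write(P1, v2, 197). refcount(pp2)=2>1 -> COPY to pp3. 4 ppages; refcounts: pp0:2 pp1:2 pp2:1 pp3:1
Op 3: write(P0, v1, 145). refcount(pp1)=2>1 -> COPY to pp4. 5 ppages; refcounts: pp0:2 pp1:1 pp2:1 pp3:1 pp4:1
Op 4: write(P0, v2, 130). refcount(pp2)=1 -> write in place. 5 ppages; refcounts: pp0:2 pp1:1 pp2:1 pp3:1 pp4:1
Op 5: write(P0, v1, 158). refcount(pp4)=1 -> write in place. 5 ppages; refcounts: pp0:2 pp1:1 pp2:1 pp3:1 pp4:1
Op 6: write(P0, v0, 176). refcount(pp0)=2>1 -> COPY to pp5. 6 ppages; refcounts: pp0:1 pp1:1 pp2:1 pp3:1 pp4:1 pp5:1
Op 7: write(P1, v1, 151). refcount(pp1)=1 -> write in place. 6 ppages; refcounts: pp0:1 pp1:1 pp2:1 pp3:1 pp4:1 pp5:1
P0: v1 -> pp4 = 158
P1: v1 -> pp1 = 151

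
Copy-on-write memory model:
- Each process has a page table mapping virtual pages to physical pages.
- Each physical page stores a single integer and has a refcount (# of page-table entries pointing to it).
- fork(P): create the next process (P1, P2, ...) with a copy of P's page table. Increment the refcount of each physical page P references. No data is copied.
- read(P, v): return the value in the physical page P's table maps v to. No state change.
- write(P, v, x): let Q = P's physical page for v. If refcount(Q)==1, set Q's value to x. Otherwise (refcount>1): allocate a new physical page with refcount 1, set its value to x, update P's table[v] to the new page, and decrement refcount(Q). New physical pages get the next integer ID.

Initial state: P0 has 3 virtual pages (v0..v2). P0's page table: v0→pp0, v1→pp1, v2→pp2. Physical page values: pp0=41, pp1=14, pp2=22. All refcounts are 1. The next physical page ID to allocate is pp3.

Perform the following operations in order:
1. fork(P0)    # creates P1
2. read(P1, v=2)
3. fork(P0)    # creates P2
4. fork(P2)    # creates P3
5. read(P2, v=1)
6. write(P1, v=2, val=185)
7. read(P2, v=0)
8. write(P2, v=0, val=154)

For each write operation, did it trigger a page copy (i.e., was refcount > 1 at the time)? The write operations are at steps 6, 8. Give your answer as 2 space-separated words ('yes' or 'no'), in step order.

Op 1: fork(P0) -> P1. 3 ppages; refcounts: pp0:2 pp1:2 pp2:2
Op 2: read(P1, v2) -> 22. No state change.
Op 3: fork(P0) -> P2. 3 ppages; refcounts: pp0:3 pp1:3 pp2:3
Op 4: fork(P2) -> P3. 3 ppages; refcounts: pp0:4 pp1:4 pp2:4
Op 5: read(P2, v1) -> 14. No state change.
Op 6: write(P1, v2, 185). refcount(pp2)=4>1 -> COPY to pp3. 4 ppages; refcounts: pp0:4 pp1:4 pp2:3 pp3:1
Op 7: read(P2, v0) -> 41. No state change.
Op 8: write(P2, v0, 154). refcount(pp0)=4>1 -> COPY to pp4. 5 ppages; refcounts: pp0:3 pp1:4 pp2:3 pp3:1 pp4:1

yes yes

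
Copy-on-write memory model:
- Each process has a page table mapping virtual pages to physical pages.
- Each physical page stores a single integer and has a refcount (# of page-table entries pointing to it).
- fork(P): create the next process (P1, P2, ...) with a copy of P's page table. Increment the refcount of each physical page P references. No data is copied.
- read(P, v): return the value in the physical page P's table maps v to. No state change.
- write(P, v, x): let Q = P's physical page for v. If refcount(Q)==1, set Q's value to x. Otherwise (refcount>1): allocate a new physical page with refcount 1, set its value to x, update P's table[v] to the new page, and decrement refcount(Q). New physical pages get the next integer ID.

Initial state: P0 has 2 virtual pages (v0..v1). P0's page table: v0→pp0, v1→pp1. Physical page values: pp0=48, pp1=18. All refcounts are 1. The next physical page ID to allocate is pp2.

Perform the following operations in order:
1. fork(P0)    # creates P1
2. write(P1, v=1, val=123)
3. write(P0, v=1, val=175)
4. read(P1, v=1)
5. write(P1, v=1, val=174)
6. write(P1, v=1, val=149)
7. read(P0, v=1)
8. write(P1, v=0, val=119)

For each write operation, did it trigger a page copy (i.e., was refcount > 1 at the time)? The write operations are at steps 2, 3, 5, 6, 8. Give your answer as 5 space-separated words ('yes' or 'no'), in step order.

Op 1: fork(P0) -> P1. 2 ppages; refcounts: pp0:2 pp1:2
Op 2: write(P1, v1, 123). refcount(pp1)=2>1 -> COPY to pp2. 3 ppages; refcounts: pp0:2 pp1:1 pp2:1
Op 3: write(P0, v1, 175). refcount(pp1)=1 -> write in place. 3 ppages; refcounts: pp0:2 pp1:1 pp2:1
Op 4: read(P1, v1) -> 123. No state change.
Op 5: write(P1, v1, 174). refcount(pp2)=1 -> write in place. 3 ppages; refcounts: pp0:2 pp1:1 pp2:1
Op 6: write(P1, v1, 149). refcount(pp2)=1 -> write in place. 3 ppages; refcounts: pp0:2 pp1:1 pp2:1
Op 7: read(P0, v1) -> 175. No state change.
Op 8: write(P1, v0, 119). refcount(pp0)=2>1 -> COPY to pp3. 4 ppages; refcounts: pp0:1 pp1:1 pp2:1 pp3:1

yes no no no yes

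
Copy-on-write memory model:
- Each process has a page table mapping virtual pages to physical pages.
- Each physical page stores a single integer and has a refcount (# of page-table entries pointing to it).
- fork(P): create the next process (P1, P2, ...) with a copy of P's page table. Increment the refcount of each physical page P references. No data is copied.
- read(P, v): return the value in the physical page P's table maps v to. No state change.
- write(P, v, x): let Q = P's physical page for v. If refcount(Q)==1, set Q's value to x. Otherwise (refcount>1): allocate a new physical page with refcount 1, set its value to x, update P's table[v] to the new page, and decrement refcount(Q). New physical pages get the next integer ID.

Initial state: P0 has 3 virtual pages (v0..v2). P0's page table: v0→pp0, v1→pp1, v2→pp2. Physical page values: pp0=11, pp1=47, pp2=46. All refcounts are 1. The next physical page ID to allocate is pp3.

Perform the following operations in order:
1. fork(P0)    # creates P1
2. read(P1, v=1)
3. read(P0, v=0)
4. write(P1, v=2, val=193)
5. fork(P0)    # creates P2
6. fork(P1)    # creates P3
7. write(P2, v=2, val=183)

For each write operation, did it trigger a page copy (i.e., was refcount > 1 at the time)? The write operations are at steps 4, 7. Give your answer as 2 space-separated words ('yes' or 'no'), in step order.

Op 1: fork(P0) -> P1. 3 ppages; refcounts: pp0:2 pp1:2 pp2:2
Op 2: read(P1, v1) -> 47. No state change.
Op 3: read(P0, v0) -> 11. No state change.
Op 4: write(P1, v2, 193). refcount(pp2)=2>1 -> COPY to pp3. 4 ppages; refcounts: pp0:2 pp1:2 pp2:1 pp3:1
Op 5: fork(P0) -> P2. 4 ppages; refcounts: pp0:3 pp1:3 pp2:2 pp3:1
Op 6: fork(P1) -> P3. 4 ppages; refcounts: pp0:4 pp1:4 pp2:2 pp3:2
Op 7: write(P2, v2, 183). refcount(pp2)=2>1 -> COPY to pp4. 5 ppages; refcounts: pp0:4 pp1:4 pp2:1 pp3:2 pp4:1

yes yes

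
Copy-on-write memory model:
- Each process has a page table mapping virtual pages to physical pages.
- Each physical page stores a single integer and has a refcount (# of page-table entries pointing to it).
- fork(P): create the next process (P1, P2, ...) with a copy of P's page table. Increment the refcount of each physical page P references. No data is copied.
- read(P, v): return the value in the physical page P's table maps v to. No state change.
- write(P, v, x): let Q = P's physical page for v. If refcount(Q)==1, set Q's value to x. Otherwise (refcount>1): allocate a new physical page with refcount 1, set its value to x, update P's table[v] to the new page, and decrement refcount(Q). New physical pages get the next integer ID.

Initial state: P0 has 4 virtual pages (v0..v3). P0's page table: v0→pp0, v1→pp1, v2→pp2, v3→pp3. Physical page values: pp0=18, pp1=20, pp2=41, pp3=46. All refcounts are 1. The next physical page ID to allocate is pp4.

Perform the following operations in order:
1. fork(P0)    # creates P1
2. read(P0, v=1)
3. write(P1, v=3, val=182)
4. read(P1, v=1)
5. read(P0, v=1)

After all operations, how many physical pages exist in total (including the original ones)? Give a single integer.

Answer: 5

Derivation:
Op 1: fork(P0) -> P1. 4 ppages; refcounts: pp0:2 pp1:2 pp2:2 pp3:2
Op 2: read(P0, v1) -> 20. No state change.
Op 3: write(P1, v3, 182). refcount(pp3)=2>1 -> COPY to pp4. 5 ppages; refcounts: pp0:2 pp1:2 pp2:2 pp3:1 pp4:1
Op 4: read(P1, v1) -> 20. No state change.
Op 5: read(P0, v1) -> 20. No state change.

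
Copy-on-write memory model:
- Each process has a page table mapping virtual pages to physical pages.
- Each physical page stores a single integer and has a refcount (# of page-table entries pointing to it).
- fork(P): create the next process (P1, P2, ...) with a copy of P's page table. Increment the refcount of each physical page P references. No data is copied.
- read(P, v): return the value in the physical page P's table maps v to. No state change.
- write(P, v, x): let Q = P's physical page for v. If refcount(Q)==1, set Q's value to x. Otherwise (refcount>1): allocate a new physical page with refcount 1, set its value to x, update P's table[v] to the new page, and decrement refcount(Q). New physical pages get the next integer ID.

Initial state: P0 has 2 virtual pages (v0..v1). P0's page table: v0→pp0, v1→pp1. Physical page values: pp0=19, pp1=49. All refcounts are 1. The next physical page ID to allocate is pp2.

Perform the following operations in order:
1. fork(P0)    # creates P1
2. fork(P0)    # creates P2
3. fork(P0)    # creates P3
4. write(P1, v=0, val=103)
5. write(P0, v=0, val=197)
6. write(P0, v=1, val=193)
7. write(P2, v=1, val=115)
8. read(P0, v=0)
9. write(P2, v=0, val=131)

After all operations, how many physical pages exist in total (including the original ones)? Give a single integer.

Op 1: fork(P0) -> P1. 2 ppages; refcounts: pp0:2 pp1:2
Op 2: fork(P0) -> P2. 2 ppages; refcounts: pp0:3 pp1:3
Op 3: fork(P0) -> P3. 2 ppages; refcounts: pp0:4 pp1:4
Op 4: write(P1, v0, 103). refcount(pp0)=4>1 -> COPY to pp2. 3 ppages; refcounts: pp0:3 pp1:4 pp2:1
Op 5: write(P0, v0, 197). refcount(pp0)=3>1 -> COPY to pp3. 4 ppages; refcounts: pp0:2 pp1:4 pp2:1 pp3:1
Op 6: write(P0, v1, 193). refcount(pp1)=4>1 -> COPY to pp4. 5 ppages; refcounts: pp0:2 pp1:3 pp2:1 pp3:1 pp4:1
Op 7: write(P2, v1, 115). refcount(pp1)=3>1 -> COPY to pp5. 6 ppages; refcounts: pp0:2 pp1:2 pp2:1 pp3:1 pp4:1 pp5:1
Op 8: read(P0, v0) -> 197. No state change.
Op 9: write(P2, v0, 131). refcount(pp0)=2>1 -> COPY to pp6. 7 ppages; refcounts: pp0:1 pp1:2 pp2:1 pp3:1 pp4:1 pp5:1 pp6:1

Answer: 7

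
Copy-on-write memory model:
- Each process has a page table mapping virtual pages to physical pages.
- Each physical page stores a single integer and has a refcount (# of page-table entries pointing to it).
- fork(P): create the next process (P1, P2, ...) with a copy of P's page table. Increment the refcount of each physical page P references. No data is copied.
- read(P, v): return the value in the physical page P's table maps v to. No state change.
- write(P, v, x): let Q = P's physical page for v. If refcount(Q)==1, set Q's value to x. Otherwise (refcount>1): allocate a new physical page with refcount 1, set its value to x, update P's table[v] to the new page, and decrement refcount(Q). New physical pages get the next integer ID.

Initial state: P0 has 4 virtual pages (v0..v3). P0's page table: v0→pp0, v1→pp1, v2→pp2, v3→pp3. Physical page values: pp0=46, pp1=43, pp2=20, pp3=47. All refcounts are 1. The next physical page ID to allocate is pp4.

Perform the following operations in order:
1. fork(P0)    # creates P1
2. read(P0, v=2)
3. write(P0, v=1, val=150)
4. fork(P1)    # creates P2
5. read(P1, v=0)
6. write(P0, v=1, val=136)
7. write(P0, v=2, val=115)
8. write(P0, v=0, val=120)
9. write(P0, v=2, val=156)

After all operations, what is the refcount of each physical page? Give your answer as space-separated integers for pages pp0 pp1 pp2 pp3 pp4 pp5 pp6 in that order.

Answer: 2 2 2 3 1 1 1

Derivation:
Op 1: fork(P0) -> P1. 4 ppages; refcounts: pp0:2 pp1:2 pp2:2 pp3:2
Op 2: read(P0, v2) -> 20. No state change.
Op 3: write(P0, v1, 150). refcount(pp1)=2>1 -> COPY to pp4. 5 ppages; refcounts: pp0:2 pp1:1 pp2:2 pp3:2 pp4:1
Op 4: fork(P1) -> P2. 5 ppages; refcounts: pp0:3 pp1:2 pp2:3 pp3:3 pp4:1
Op 5: read(P1, v0) -> 46. No state change.
Op 6: write(P0, v1, 136). refcount(pp4)=1 -> write in place. 5 ppages; refcounts: pp0:3 pp1:2 pp2:3 pp3:3 pp4:1
Op 7: write(P0, v2, 115). refcount(pp2)=3>1 -> COPY to pp5. 6 ppages; refcounts: pp0:3 pp1:2 pp2:2 pp3:3 pp4:1 pp5:1
Op 8: write(P0, v0, 120). refcount(pp0)=3>1 -> COPY to pp6. 7 ppages; refcounts: pp0:2 pp1:2 pp2:2 pp3:3 pp4:1 pp5:1 pp6:1
Op 9: write(P0, v2, 156). refcount(pp5)=1 -> write in place. 7 ppages; refcounts: pp0:2 pp1:2 pp2:2 pp3:3 pp4:1 pp5:1 pp6:1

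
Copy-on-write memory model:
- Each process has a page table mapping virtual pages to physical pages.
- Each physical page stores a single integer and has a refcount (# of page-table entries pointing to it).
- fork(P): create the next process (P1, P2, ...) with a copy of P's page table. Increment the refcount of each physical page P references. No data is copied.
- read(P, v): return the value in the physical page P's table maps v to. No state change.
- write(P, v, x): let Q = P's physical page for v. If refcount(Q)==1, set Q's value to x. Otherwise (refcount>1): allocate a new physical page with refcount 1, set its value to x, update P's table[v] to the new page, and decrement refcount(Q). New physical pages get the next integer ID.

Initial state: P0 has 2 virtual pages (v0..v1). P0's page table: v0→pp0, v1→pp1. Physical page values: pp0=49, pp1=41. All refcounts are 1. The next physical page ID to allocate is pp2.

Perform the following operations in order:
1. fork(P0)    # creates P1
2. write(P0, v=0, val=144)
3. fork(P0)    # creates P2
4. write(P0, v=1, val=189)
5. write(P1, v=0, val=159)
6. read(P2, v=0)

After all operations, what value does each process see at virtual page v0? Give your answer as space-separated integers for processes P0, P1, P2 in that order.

Op 1: fork(P0) -> P1. 2 ppages; refcounts: pp0:2 pp1:2
Op 2: write(P0, v0, 144). refcount(pp0)=2>1 -> COPY to pp2. 3 ppages; refcounts: pp0:1 pp1:2 pp2:1
Op 3: fork(P0) -> P2. 3 ppages; refcounts: pp0:1 pp1:3 pp2:2
Op 4: write(P0, v1, 189). refcount(pp1)=3>1 -> COPY to pp3. 4 ppages; refcounts: pp0:1 pp1:2 pp2:2 pp3:1
Op 5: write(P1, v0, 159). refcount(pp0)=1 -> write in place. 4 ppages; refcounts: pp0:1 pp1:2 pp2:2 pp3:1
Op 6: read(P2, v0) -> 144. No state change.
P0: v0 -> pp2 = 144
P1: v0 -> pp0 = 159
P2: v0 -> pp2 = 144

Answer: 144 159 144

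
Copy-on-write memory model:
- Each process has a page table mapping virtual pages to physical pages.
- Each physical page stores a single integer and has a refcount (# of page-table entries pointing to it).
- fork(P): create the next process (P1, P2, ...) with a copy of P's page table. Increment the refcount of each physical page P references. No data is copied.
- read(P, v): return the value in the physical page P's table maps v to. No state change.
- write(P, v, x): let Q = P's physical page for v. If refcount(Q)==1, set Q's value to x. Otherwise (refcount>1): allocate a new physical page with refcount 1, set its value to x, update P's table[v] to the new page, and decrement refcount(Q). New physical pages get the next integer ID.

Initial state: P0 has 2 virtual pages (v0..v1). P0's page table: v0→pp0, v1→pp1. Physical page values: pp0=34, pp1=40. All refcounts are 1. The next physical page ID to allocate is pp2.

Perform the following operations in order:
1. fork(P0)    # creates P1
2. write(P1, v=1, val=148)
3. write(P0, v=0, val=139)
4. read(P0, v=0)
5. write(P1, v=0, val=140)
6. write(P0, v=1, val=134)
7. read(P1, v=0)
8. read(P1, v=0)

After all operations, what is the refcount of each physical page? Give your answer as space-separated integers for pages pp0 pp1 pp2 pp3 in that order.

Op 1: fork(P0) -> P1. 2 ppages; refcounts: pp0:2 pp1:2
Op 2: write(P1, v1, 148). refcount(pp1)=2>1 -> COPY to pp2. 3 ppages; refcounts: pp0:2 pp1:1 pp2:1
Op 3: write(P0, v0, 139). refcount(pp0)=2>1 -> COPY to pp3. 4 ppages; refcounts: pp0:1 pp1:1 pp2:1 pp3:1
Op 4: read(P0, v0) -> 139. No state change.
Op 5: write(P1, v0, 140). refcount(pp0)=1 -> write in place. 4 ppages; refcounts: pp0:1 pp1:1 pp2:1 pp3:1
Op 6: write(P0, v1, 134). refcount(pp1)=1 -> write in place. 4 ppages; refcounts: pp0:1 pp1:1 pp2:1 pp3:1
Op 7: read(P1, v0) -> 140. No state change.
Op 8: read(P1, v0) -> 140. No state change.

Answer: 1 1 1 1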